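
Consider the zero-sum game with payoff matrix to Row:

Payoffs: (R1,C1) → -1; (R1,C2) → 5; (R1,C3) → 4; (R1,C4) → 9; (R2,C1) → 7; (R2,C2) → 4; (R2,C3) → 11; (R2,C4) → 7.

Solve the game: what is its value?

Row minima: R1 → -1, R2 → 4; maximin = 4.
Column maxima: C1 → 7, C2 → 5, C3 → 11, C4 → 9; minimax = 5.
4 ≠ 5, so there is no saddle point; optimal play is mixed.
C3 is strictly dominated by C1 (it gives Row strictly more in every row), so Column never plays it.
C4 is strictly dominated by C2 (it gives Row strictly more in every row), so Column never plays it.
On the remaining 2×2 (R1, R2 vs C1, C2):
Let Row play R1 with probability p. Expected payoff against C1: (-1)p + 7(1−p) = −8p + 7; against C2: 5p + 4(1−p) = p + 4.
Setting these equal: −8p + 7 = p + 4 ⇒ −9p = -3 ⇒ p = 1/3, and the value is (-8)·(1/3) + 7 = 13/3.
For Column: with q = P(C1), equating R1's and R2's payoffs gives −6q + 5 = 3q + 4 ⇒ q = 1/9.

13/3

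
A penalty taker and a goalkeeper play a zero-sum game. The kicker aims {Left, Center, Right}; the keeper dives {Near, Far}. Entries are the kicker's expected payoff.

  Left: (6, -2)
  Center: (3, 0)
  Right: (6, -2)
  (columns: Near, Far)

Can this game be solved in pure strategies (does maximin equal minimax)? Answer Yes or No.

Row minima: Left → -2, Center → 0, Right → -2; maximin = 0.
Column maxima: Near → 6, Far → 0; minimax = 0.
maximin = minimax = 0, so a saddle point exists.

Yes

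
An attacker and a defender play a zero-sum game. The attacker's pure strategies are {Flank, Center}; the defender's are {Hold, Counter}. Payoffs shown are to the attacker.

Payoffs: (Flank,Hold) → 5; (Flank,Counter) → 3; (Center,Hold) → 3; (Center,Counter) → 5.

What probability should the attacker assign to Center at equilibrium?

Row minima: Flank → 3, Center → 3; maximin = 3.
Column maxima: Hold → 5, Counter → 5; minimax = 5.
3 ≠ 5, so there is no saddle point; optimal play is mixed.
Let the attacker play Flank with probability p. Expected payoff against Hold: 5p + 3(1−p) = 2p + 3; against Counter: 3p + 5(1−p) = −2p + 5.
Setting these equal: 2p + 3 = −2p + 5 ⇒ 4p = 2 ⇒ p = 1/2, and the value is (2)·(1/2) + 3 = 4.
For the defender: with q = P(Hold), equating Flank's and Center's payoffs gives 2q + 3 = −2q + 5 ⇒ q = 1/2.

1/2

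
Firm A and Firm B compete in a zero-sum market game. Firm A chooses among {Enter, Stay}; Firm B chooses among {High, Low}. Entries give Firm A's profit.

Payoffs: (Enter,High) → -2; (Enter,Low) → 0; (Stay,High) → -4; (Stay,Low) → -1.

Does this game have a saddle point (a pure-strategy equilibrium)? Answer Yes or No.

Row minima: Enter → -2, Stay → -4; maximin = -2.
Column maxima: High → -2, Low → 0; minimax = -2.
maximin = minimax = -2, so a saddle point exists.

Yes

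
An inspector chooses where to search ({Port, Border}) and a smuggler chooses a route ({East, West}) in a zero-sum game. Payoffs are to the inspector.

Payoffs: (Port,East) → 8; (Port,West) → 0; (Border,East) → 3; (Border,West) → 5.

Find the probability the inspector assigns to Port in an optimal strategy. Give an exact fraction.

1/5

Row minima: Port → 0, Border → 3; maximin = 3.
Column maxima: East → 8, West → 5; minimax = 5.
3 ≠ 5, so there is no saddle point; optimal play is mixed.
Let the inspector play Port with probability p. Expected payoff against East: 8p + 3(1−p) = 5p + 3; against West: 0p + 5(1−p) = −5p + 5.
Setting these equal: 5p + 3 = −5p + 5 ⇒ 10p = 2 ⇒ p = 1/5, and the value is (5)·(1/5) + 3 = 4.
For the smuggler: with q = P(East), equating Port's and Border's payoffs gives 8q = −2q + 5 ⇒ q = 1/2.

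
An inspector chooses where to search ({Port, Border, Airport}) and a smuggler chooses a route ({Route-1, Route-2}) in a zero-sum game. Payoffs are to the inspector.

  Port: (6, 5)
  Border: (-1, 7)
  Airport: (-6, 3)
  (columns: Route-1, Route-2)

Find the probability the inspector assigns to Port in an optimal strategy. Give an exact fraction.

8/9

Row minima: Port → 5, Border → -1, Airport → -6; maximin = 5.
Column maxima: Route-1 → 6, Route-2 → 7; minimax = 6.
5 ≠ 6, so there is no saddle point; optimal play is mixed.
Airport is strictly dominated by Port, so the inspector never plays it.
On the remaining 2×2 (Port, Border vs Route-1, Route-2):
Let the inspector play Port with probability p. Expected payoff against Route-1: 6p + (-1)(1−p) = 7p − 1; against Route-2: 5p + 7(1−p) = −2p + 7.
Setting these equal: 7p − 1 = −2p + 7 ⇒ 9p = 8 ⇒ p = 8/9, and the value is (7)·(8/9) − 1 = 47/9.
For the smuggler: with q = P(Route-1), equating Port's and Border's payoffs gives q + 5 = −8q + 7 ⇒ q = 2/9.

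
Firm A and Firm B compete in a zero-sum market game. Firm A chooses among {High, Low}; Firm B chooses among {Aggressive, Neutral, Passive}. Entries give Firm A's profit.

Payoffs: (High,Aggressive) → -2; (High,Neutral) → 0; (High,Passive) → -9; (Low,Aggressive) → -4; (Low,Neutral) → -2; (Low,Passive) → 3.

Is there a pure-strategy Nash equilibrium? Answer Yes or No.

Row minima: High → -9, Low → -4; maximin = -4.
Column maxima: Aggressive → -2, Neutral → 0, Passive → 3; minimax = -2.
-4 ≠ -2, so no pure-strategy equilibrium exists.

No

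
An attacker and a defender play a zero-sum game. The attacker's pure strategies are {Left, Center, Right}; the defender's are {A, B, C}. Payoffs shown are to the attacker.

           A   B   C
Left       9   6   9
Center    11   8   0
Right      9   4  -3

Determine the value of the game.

72/11

Row minima: Left → 6, Center → 0, Right → -3; maximin = 6.
Column maxima: A → 11, B → 8, C → 9; minimax = 8.
6 ≠ 8, so there is no saddle point; optimal play is mixed.
Right is strictly dominated by Center, so the attacker never plays it.
A is strictly dominated by B (it gives the attacker strictly more in every row), so the defender never plays it.
On the remaining 2×2 (Left, Center vs B, C):
Let the attacker play Left with probability p. Expected payoff against B: 6p + 8(1−p) = −2p + 8; against C: 9p + 0(1−p) = 9p.
Setting these equal: −2p + 8 = 9p ⇒ −11p = -8 ⇒ p = 8/11, and the value is (-2)·(8/11) + 8 = 72/11.
For the defender: with q = P(B), equating Left's and Center's payoffs gives −3q + 9 = 8q ⇒ q = 9/11.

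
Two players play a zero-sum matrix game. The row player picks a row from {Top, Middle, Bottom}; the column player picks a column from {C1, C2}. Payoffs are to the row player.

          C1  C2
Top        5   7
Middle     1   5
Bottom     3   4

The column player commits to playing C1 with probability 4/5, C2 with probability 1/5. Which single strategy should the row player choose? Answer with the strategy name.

Expected payoff of Top: (4/5)·5 + (1/5)·7 = 27/5.
Expected payoff of Middle: (4/5)·1 + (1/5)·5 = 9/5.
Expected payoff of Bottom: (4/5)·3 + (1/5)·4 = 16/5.
The largest is 27/5, so the row player's best response is Top.

Top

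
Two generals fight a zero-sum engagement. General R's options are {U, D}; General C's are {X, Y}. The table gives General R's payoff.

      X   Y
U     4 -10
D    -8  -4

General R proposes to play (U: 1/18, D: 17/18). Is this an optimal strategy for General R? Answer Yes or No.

No

Against X this mix gives (1/18)·4 + (17/18)·(-8) = -22/3.
Against Y this mix gives (1/18)·(-10) + (17/18)·(-4) = -13/3.
General C will play X, holding General R to -22/3. Shifting weight toward the row that does better against X would raise this floor (the equalizing mix achieves -16/3 against both X and Y), so the proposed strategy is not optimal.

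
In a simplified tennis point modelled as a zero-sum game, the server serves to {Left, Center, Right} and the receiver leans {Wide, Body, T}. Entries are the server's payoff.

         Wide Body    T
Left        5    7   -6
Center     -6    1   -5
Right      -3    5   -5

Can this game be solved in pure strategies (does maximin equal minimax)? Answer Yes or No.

Yes

Row minima: Left → -6, Center → -6, Right → -5; maximin = -5.
Column maxima: Wide → 5, Body → 7, T → -5; minimax = -5.
maximin = minimax = -5, so a saddle point exists.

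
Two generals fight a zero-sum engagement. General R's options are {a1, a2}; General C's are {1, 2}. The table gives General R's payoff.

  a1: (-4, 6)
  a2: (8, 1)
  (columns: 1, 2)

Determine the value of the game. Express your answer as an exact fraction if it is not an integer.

52/17

Row minima: a1 → -4, a2 → 1; maximin = 1.
Column maxima: 1 → 8, 2 → 6; minimax = 6.
1 ≠ 6, so there is no saddle point; optimal play is mixed.
Let General R play a1 with probability p. Expected payoff against 1: (-4)p + 8(1−p) = −12p + 8; against 2: 6p + 1(1−p) = 5p + 1.
Setting these equal: −12p + 8 = 5p + 1 ⇒ −17p = -7 ⇒ p = 7/17, and the value is (-12)·(7/17) + 8 = 52/17.
For General C: with q = P(1), equating a1's and a2's payoffs gives −10q + 6 = 7q + 1 ⇒ q = 5/17.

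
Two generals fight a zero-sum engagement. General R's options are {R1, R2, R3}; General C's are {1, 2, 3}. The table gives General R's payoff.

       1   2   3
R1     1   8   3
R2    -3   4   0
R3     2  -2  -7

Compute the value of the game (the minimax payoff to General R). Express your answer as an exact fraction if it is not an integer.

Row minima: R1 → 1, R2 → -3, R3 → -7; maximin = 1.
Column maxima: 1 → 2, 2 → 8, 3 → 3; minimax = 2.
1 ≠ 2, so there is no saddle point; optimal play is mixed.
R2 is strictly dominated by R1, so General R never plays it.
2 is strictly dominated by 3 (it gives General R strictly more in every row), so General C never plays it.
On the remaining 2×2 (R1, R3 vs 1, 3):
Let General R play R1 with probability p. Expected payoff against 1: 1p + 2(1−p) = −p + 2; against 3: 3p + (-7)(1−p) = 10p − 7.
Setting these equal: −p + 2 = 10p − 7 ⇒ −11p = -9 ⇒ p = 9/11, and the value is (-1)·(9/11) + 2 = 13/11.
For General C: with q = P(1), equating R1's and R3's payoffs gives −2q + 3 = 9q − 7 ⇒ q = 10/11.

13/11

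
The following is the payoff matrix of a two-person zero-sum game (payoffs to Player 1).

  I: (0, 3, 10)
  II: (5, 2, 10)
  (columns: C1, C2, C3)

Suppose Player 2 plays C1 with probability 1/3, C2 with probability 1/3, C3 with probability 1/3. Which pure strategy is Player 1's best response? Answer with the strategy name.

II

Expected payoff of I: (1/3)·0 + (1/3)·3 + (1/3)·10 = 13/3.
Expected payoff of II: (1/3)·5 + (1/3)·2 + (1/3)·10 = 17/3.
The largest is 17/3, so Player 1's best response is II.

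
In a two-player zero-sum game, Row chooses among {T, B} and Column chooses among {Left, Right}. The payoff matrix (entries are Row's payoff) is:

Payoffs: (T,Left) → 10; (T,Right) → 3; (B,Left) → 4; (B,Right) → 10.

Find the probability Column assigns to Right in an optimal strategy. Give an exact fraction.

Row minima: T → 3, B → 4; maximin = 4.
Column maxima: Left → 10, Right → 10; minimax = 10.
4 ≠ 10, so there is no saddle point; optimal play is mixed.
Let Row play T with probability p. Expected payoff against Left: 10p + 4(1−p) = 6p + 4; against Right: 3p + 10(1−p) = −7p + 10.
Setting these equal: 6p + 4 = −7p + 10 ⇒ 13p = 6 ⇒ p = 6/13, and the value is (6)·(6/13) + 4 = 88/13.
For Column: with q = P(Left), equating T's and B's payoffs gives 7q + 3 = −6q + 10 ⇒ q = 7/13.

6/13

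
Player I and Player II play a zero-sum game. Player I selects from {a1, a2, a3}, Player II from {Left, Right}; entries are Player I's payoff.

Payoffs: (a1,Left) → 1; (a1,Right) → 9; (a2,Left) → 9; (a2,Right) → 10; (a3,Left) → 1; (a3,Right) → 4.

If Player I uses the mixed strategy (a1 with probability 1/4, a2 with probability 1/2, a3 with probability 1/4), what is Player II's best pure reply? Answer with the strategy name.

Left

If Player II plays Left, Player I's expected payoff is (1/4)·1 + (1/2)·9 + (1/4)·1 = 5.
If Player II plays Right, Player I's expected payoff is (1/4)·9 + (1/2)·10 + (1/4)·4 = 33/4.
Player II minimizes Player I's payoff; the smallest is 5, so the best response is Left.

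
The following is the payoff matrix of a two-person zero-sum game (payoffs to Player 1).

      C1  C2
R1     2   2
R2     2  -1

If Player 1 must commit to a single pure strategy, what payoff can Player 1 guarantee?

2

Row minima: R1 → 2, R2 → -1.
The best of these is 2.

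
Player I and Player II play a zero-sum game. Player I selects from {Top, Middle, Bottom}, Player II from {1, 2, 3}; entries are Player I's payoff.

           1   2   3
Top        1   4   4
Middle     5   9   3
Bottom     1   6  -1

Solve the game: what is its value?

17/5

Row minima: Top → 1, Middle → 3, Bottom → -1; maximin = 3.
Column maxima: 1 → 5, 2 → 9, 3 → 4; minimax = 4.
3 ≠ 4, so there is no saddle point; optimal play is mixed.
Bottom is strictly dominated by Middle, so Player I never plays it.
2 is strictly dominated by 1 (it gives Player I strictly more in every row), so Player II never plays it.
On the remaining 2×2 (Top, Middle vs 1, 3):
Let Player I play Top with probability p. Expected payoff against 1: 1p + 5(1−p) = −4p + 5; against 3: 4p + 3(1−p) = p + 3.
Setting these equal: −4p + 5 = p + 3 ⇒ −5p = -2 ⇒ p = 2/5, and the value is (-4)·(2/5) + 5 = 17/5.
For Player II: with q = P(1), equating Top's and Middle's payoffs gives −3q + 4 = 2q + 3 ⇒ q = 1/5.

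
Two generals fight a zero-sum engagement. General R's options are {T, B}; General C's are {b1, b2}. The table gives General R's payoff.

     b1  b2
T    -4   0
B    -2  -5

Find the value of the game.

-20/7

Row minima: T → -4, B → -5; maximin = -4.
Column maxima: b1 → -2, b2 → 0; minimax = -2.
-4 ≠ -2, so there is no saddle point; optimal play is mixed.
Let General R play T with probability p. Expected payoff against b1: (-4)p + (-2)(1−p) = −2p − 2; against b2: 0p + (-5)(1−p) = 5p − 5.
Setting these equal: −2p − 2 = 5p − 5 ⇒ −7p = -3 ⇒ p = 3/7, and the value is (-2)·(3/7) − 2 = -20/7.
For General C: with q = P(b1), equating T's and B's payoffs gives −4q = 3q − 5 ⇒ q = 5/7.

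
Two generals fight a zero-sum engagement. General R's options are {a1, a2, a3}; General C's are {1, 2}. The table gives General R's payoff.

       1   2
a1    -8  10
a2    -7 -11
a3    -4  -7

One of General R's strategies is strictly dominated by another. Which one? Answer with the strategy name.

a2

a3 gives a strictly higher payoff than a2 against every column: -4 > -7, -7 > -11.
So a2 is strictly dominated and General R never plays it.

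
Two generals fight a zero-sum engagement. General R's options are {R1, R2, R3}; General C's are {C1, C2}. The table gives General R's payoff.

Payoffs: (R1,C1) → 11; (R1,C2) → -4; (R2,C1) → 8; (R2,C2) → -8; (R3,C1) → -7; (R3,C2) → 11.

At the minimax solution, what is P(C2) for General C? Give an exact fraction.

Row minima: R1 → -4, R2 → -8, R3 → -7; maximin = -4.
Column maxima: C1 → 11, C2 → 11; minimax = 11.
-4 ≠ 11, so there is no saddle point; optimal play is mixed.
R2 is strictly dominated by R1, so General R never plays it.
On the remaining 2×2 (R1, R3 vs C1, C2):
Let General R play R1 with probability p. Expected payoff against C1: 11p + (-7)(1−p) = 18p − 7; against C2: (-4)p + 11(1−p) = −15p + 11.
Setting these equal: 18p − 7 = −15p + 11 ⇒ 33p = 18 ⇒ p = 6/11, and the value is (18)·(6/11) − 7 = 31/11.
For General C: with q = P(C1), equating R1's and R3's payoffs gives 15q − 4 = −18q + 11 ⇒ q = 5/11.

6/11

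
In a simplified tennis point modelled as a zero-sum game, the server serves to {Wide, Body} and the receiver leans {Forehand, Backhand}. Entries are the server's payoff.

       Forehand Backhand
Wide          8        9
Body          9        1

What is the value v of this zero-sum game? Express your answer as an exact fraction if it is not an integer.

Row minima: Wide → 8, Body → 1; maximin = 8.
Column maxima: Forehand → 9, Backhand → 9; minimax = 9.
8 ≠ 9, so there is no saddle point; optimal play is mixed.
Let the server play Wide with probability p. Expected payoff against Forehand: 8p + 9(1−p) = −p + 9; against Backhand: 9p + 1(1−p) = 8p + 1.
Setting these equal: −p + 9 = 8p + 1 ⇒ −9p = -8 ⇒ p = 8/9, and the value is (-1)·(8/9) + 9 = 73/9.
For the receiver: with q = P(Forehand), equating Wide's and Body's payoffs gives −q + 9 = 8q + 1 ⇒ q = 8/9.

73/9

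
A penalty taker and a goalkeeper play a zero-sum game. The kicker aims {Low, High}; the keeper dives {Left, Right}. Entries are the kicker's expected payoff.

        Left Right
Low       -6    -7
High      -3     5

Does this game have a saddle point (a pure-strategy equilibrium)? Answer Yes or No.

Row minima: Low → -7, High → -3; maximin = -3.
Column maxima: Left → -3, Right → 5; minimax = -3.
maximin = minimax = -3, so a saddle point exists.

Yes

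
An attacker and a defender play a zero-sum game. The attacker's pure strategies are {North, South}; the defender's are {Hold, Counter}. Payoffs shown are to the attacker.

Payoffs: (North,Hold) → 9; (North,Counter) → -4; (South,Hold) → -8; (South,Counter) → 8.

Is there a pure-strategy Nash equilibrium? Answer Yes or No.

No

Row minima: North → -4, South → -8; maximin = -4.
Column maxima: Hold → 9, Counter → 8; minimax = 8.
-4 ≠ 8, so no pure-strategy equilibrium exists.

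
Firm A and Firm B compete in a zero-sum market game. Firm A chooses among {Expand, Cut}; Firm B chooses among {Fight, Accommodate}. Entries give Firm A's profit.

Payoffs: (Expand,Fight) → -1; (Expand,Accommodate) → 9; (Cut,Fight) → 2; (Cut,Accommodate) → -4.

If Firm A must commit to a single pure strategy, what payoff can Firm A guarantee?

-1

Row minima: Expand → -1, Cut → -4.
The best of these is -1.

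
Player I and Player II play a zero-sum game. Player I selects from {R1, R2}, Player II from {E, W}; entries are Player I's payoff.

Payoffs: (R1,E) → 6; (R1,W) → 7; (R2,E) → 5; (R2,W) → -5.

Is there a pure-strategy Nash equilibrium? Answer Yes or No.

Yes

Row minima: R1 → 6, R2 → -5; maximin = 6.
Column maxima: E → 6, W → 7; minimax = 6.
maximin = minimax = 6, so a saddle point exists.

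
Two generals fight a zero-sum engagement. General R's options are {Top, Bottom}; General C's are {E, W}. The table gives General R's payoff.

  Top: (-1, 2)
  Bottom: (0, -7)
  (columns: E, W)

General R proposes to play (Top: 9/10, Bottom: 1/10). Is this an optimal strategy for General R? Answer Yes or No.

Against E this mix gives (9/10)·(-1) + (1/10)·0 = -9/10.
Against W this mix gives (9/10)·2 + (1/10)·(-7) = 11/10.
General C will play E, holding General R to -9/10. Shifting weight toward the row that does better against E would raise this floor (the equalizing mix achieves -7/10 against both E and W), so the proposed strategy is not optimal.

No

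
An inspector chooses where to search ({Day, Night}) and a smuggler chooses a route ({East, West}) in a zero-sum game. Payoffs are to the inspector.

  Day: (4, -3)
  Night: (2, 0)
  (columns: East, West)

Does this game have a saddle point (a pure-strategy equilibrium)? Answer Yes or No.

Row minima: Day → -3, Night → 0; maximin = 0.
Column maxima: East → 4, West → 0; minimax = 0.
maximin = minimax = 0, so a saddle point exists.

Yes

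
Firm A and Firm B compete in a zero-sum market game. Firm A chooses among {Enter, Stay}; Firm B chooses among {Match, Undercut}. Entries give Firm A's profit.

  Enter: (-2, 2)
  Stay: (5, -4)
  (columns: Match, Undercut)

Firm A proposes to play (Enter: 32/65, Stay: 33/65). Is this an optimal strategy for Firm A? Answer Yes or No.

Against Match this mix gives (32/65)·(-2) + (33/65)·5 = 101/65.
Against Undercut this mix gives (32/65)·2 + (33/65)·(-4) = -68/65.
Firm B will play Undercut, holding Firm A to -68/65. Shifting weight toward the row that does better against Undercut would raise this floor (the equalizing mix achieves 2/13 against both Undercut and Match), so the proposed strategy is not optimal.

No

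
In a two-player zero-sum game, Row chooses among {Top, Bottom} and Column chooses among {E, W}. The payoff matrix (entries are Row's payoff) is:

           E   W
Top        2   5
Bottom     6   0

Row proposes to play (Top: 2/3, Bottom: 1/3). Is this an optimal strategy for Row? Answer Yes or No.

Against E this mix gives (2/3)·2 + (1/3)·6 = 10/3.
Against W this mix gives (2/3)·5 + (1/3)·0 = 10/3.
All of Column's active replies (E, W) yield 10/3, and no column does worse for Row. The mix makes Column indifferent and guarantees 10/3, so it is optimal.

Yes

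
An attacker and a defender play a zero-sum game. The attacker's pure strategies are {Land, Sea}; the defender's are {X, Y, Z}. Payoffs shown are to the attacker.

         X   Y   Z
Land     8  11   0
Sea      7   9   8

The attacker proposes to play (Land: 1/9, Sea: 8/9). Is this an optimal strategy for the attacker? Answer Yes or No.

Against X this mix gives (1/9)·8 + (8/9)·7 = 64/9.
Against Y this mix gives (1/9)·11 + (8/9)·9 = 83/9.
Against Z this mix gives (1/9)·0 + (8/9)·8 = 64/9.
All of the defender's active replies (X, Z) yield 64/9, and no column does worse for the attacker. The mix makes the defender indifferent and guarantees 64/9, so it is optimal.

Yes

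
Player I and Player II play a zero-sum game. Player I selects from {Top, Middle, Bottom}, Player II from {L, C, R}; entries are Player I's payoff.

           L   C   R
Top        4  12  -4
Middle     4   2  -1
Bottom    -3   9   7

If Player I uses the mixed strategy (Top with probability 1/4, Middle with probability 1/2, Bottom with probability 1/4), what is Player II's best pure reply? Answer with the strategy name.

If Player II plays L, Player I's expected payoff is (1/4)·4 + (1/2)·4 + (1/4)·(-3) = 9/4.
If Player II plays C, Player I's expected payoff is (1/4)·12 + (1/2)·2 + (1/4)·9 = 25/4.
If Player II plays R, Player I's expected payoff is (1/4)·(-4) + (1/2)·(-1) + (1/4)·7 = 1/4.
Player II minimizes Player I's payoff; the smallest is 1/4, so the best response is R.

R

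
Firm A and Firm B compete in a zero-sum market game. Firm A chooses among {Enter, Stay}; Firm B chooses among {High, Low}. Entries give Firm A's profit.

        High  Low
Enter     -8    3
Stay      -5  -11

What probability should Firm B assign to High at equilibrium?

Row minima: Enter → -8, Stay → -11; maximin = -8.
Column maxima: High → -5, Low → 3; minimax = -5.
-8 ≠ -5, so there is no saddle point; optimal play is mixed.
Let Firm A play Enter with probability p. Expected payoff against High: (-8)p + (-5)(1−p) = −3p − 5; against Low: 3p + (-11)(1−p) = 14p − 11.
Setting these equal: −3p − 5 = 14p − 11 ⇒ −17p = -6 ⇒ p = 6/17, and the value is (-3)·(6/17) − 5 = -103/17.
For Firm B: with q = P(High), equating Enter's and Stay's payoffs gives −11q + 3 = 6q − 11 ⇒ q = 14/17.

14/17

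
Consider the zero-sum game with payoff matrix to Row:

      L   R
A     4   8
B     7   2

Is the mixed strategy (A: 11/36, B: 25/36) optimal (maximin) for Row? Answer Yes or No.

No

Against L this mix gives (11/36)·4 + (25/36)·7 = 73/12.
Against R this mix gives (11/36)·8 + (25/36)·2 = 23/6.
Column will play R, holding Row to 23/6. Shifting weight toward the row that does better against R would raise this floor (the equalizing mix achieves 16/3 against both R and L), so the proposed strategy is not optimal.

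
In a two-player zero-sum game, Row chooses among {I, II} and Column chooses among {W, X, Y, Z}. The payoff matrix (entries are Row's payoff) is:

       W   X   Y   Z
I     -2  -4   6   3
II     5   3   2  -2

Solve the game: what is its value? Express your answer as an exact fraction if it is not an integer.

Row minima: I → -4, II → -2; maximin = -2.
Column maxima: W → 5, X → 3, Y → 6, Z → 3; minimax = 3.
-2 ≠ 3, so there is no saddle point; optimal play is mixed.
W is strictly dominated by X (it gives Row strictly more in every row), so Column never plays it.
Y is strictly dominated by Z (it gives Row strictly more in every row), so Column never plays it.
On the remaining 2×2 (I, II vs X, Z):
Let Row play I with probability p. Expected payoff against X: (-4)p + 3(1−p) = −7p + 3; against Z: 3p + (-2)(1−p) = 5p − 2.
Setting these equal: −7p + 3 = 5p − 2 ⇒ −12p = -5 ⇒ p = 5/12, and the value is (-7)·(5/12) + 3 = 1/12.
For Column: with q = P(X), equating I's and II's payoffs gives −7q + 3 = 5q − 2 ⇒ q = 5/12.

1/12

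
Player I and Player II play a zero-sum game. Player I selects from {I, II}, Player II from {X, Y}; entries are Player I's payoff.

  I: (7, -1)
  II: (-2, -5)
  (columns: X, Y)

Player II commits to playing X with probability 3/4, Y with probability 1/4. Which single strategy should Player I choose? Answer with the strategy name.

I

Expected payoff of I: (3/4)·7 + (1/4)·(-1) = 5.
Expected payoff of II: (3/4)·(-2) + (1/4)·(-5) = -11/4.
The largest is 5, so Player I's best response is I.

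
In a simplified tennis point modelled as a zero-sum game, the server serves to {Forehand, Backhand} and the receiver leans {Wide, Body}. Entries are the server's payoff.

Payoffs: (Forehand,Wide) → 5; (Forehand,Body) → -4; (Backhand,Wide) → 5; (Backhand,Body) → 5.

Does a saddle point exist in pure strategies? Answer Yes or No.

Yes

Row minima: Forehand → -4, Backhand → 5; maximin = 5.
Column maxima: Wide → 5, Body → 5; minimax = 5.
maximin = minimax = 5, so a saddle point exists.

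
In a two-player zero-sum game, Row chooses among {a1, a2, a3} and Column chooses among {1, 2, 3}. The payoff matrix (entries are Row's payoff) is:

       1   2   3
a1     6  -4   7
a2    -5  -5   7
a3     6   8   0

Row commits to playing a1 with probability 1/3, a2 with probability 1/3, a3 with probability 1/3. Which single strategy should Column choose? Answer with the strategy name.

If Column plays 1, Row's expected payoff is (1/3)·6 + (1/3)·(-5) + (1/3)·6 = 7/3.
If Column plays 2, Row's expected payoff is (1/3)·(-4) + (1/3)·(-5) + (1/3)·8 = -1/3.
If Column plays 3, Row's expected payoff is (1/3)·7 + (1/3)·7 + (1/3)·0 = 14/3.
Column minimizes Row's payoff; the smallest is -1/3, so the best response is 2.

2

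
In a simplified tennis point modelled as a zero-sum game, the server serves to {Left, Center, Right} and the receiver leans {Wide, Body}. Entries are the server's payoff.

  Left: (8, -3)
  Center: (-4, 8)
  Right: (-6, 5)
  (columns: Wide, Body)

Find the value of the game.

52/23

Row minima: Left → -3, Center → -4, Right → -6; maximin = -3.
Column maxima: Wide → 8, Body → 8; minimax = 8.
-3 ≠ 8, so there is no saddle point; optimal play is mixed.
Right is strictly dominated by Center, so the server never plays it.
On the remaining 2×2 (Left, Center vs Wide, Body):
Let the server play Left with probability p. Expected payoff against Wide: 8p + (-4)(1−p) = 12p − 4; against Body: (-3)p + 8(1−p) = −11p + 8.
Setting these equal: 12p − 4 = −11p + 8 ⇒ 23p = 12 ⇒ p = 12/23, and the value is (12)·(12/23) − 4 = 52/23.
For the receiver: with q = P(Wide), equating Left's and Center's payoffs gives 11q − 3 = −12q + 8 ⇒ q = 11/23.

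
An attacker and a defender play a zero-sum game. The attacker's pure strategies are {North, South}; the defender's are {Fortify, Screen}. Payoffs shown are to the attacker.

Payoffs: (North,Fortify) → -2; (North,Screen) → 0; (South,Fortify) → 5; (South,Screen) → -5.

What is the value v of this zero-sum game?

-5/6

Row minima: North → -2, South → -5; maximin = -2.
Column maxima: Fortify → 5, Screen → 0; minimax = 0.
-2 ≠ 0, so there is no saddle point; optimal play is mixed.
Let the attacker play North with probability p. Expected payoff against Fortify: (-2)p + 5(1−p) = −7p + 5; against Screen: 0p + (-5)(1−p) = 5p − 5.
Setting these equal: −7p + 5 = 5p − 5 ⇒ −12p = -10 ⇒ p = 5/6, and the value is (-7)·(5/6) + 5 = -5/6.
For the defender: with q = P(Fortify), equating North's and South's payoffs gives −2q = 10q − 5 ⇒ q = 5/12.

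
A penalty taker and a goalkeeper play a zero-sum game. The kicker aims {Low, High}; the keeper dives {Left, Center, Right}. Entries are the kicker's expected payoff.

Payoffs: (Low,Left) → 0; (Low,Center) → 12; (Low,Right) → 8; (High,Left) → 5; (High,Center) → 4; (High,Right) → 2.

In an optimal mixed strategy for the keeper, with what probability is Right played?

5/11

Row minima: Low → 0, High → 2; maximin = 2.
Column maxima: Left → 5, Center → 12, Right → 8; minimax = 5.
2 ≠ 5, so there is no saddle point; optimal play is mixed.
Center is strictly dominated by Right (it gives the kicker strictly more in every row), so the keeper never plays it.
On the remaining 2×2 (Low, High vs Left, Right):
Let the kicker play Low with probability p. Expected payoff against Left: 0p + 5(1−p) = −5p + 5; against Right: 8p + 2(1−p) = 6p + 2.
Setting these equal: −5p + 5 = 6p + 2 ⇒ −11p = -3 ⇒ p = 3/11, and the value is (-5)·(3/11) + 5 = 40/11.
For the keeper: with q = P(Left), equating Low's and High's payoffs gives −8q + 8 = 3q + 2 ⇒ q = 6/11.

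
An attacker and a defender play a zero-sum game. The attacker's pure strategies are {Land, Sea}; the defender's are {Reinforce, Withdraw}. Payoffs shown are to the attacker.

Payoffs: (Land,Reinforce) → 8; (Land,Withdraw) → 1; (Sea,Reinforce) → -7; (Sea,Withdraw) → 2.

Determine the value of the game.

23/16

Row minima: Land → 1, Sea → -7; maximin = 1.
Column maxima: Reinforce → 8, Withdraw → 2; minimax = 2.
1 ≠ 2, so there is no saddle point; optimal play is mixed.
Let the attacker play Land with probability p. Expected payoff against Reinforce: 8p + (-7)(1−p) = 15p − 7; against Withdraw: 1p + 2(1−p) = −p + 2.
Setting these equal: 15p − 7 = −p + 2 ⇒ 16p = 9 ⇒ p = 9/16, and the value is (15)·(9/16) − 7 = 23/16.
For the defender: with q = P(Reinforce), equating Land's and Sea's payoffs gives 7q + 1 = −9q + 2 ⇒ q = 1/16.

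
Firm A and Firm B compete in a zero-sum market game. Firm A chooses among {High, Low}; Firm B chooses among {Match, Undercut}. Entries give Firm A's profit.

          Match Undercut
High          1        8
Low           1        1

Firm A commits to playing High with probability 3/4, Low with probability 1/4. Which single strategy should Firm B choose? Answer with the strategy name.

If Firm B plays Match, Firm A's expected payoff is (3/4)·1 + (1/4)·1 = 1.
If Firm B plays Undercut, Firm A's expected payoff is (3/4)·8 + (1/4)·1 = 25/4.
Firm B minimizes Firm A's payoff; the smallest is 1, so the best response is Match.

Match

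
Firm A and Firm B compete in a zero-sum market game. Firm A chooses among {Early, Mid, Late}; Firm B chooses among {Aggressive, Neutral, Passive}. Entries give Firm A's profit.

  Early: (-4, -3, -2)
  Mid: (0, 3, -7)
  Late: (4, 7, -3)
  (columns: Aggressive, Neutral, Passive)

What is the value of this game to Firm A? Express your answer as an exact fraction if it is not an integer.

Row minima: Early → -4, Mid → -7, Late → -3; maximin = -3.
Column maxima: Aggressive → 4, Neutral → 7, Passive → -2; minimax = -2.
-3 ≠ -2, so there is no saddle point; optimal play is mixed.
Mid is strictly dominated by Late, so Firm A never plays it.
Neutral is strictly dominated by Aggressive (it gives Firm A strictly more in every row), so Firm B never plays it.
On the remaining 2×2 (Early, Late vs Aggressive, Passive):
Let Firm A play Early with probability p. Expected payoff against Aggressive: (-4)p + 4(1−p) = −8p + 4; against Passive: (-2)p + (-3)(1−p) = p − 3.
Setting these equal: −8p + 4 = p − 3 ⇒ −9p = -7 ⇒ p = 7/9, and the value is (-8)·(7/9) + 4 = -20/9.
For Firm B: with q = P(Aggressive), equating Early's and Late's payoffs gives −2q − 2 = 7q − 3 ⇒ q = 1/9.

-20/9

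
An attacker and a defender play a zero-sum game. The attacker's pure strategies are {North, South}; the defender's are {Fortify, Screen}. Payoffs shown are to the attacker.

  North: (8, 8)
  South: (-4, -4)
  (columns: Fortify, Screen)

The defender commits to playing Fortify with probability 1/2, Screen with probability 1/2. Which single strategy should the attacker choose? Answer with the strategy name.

North

Expected payoff of North: (1/2)·8 + (1/2)·8 = 8.
Expected payoff of South: (1/2)·(-4) + (1/2)·(-4) = -4.
The largest is 8, so the attacker's best response is North.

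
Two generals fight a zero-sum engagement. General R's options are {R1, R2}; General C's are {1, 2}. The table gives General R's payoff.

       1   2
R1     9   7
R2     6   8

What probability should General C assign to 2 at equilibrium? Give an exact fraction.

Row minima: R1 → 7, R2 → 6; maximin = 7.
Column maxima: 1 → 9, 2 → 8; minimax = 8.
7 ≠ 8, so there is no saddle point; optimal play is mixed.
Let General R play R1 with probability p. Expected payoff against 1: 9p + 6(1−p) = 3p + 6; against 2: 7p + 8(1−p) = −p + 8.
Setting these equal: 3p + 6 = −p + 8 ⇒ 4p = 2 ⇒ p = 1/2, and the value is (3)·(1/2) + 6 = 15/2.
For General C: with q = P(1), equating R1's and R2's payoffs gives 2q + 7 = −2q + 8 ⇒ q = 1/4.

3/4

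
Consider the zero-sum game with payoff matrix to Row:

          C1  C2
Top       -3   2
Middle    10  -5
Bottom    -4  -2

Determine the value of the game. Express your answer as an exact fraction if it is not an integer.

1/4

Row minima: Top → -3, Middle → -5, Bottom → -4; maximin = -3.
Column maxima: C1 → 10, C2 → 2; minimax = 2.
-3 ≠ 2, so there is no saddle point; optimal play is mixed.
Bottom is strictly dominated by Top, so Row never plays it.
On the remaining 2×2 (Top, Middle vs C1, C2):
Let Row play Top with probability p. Expected payoff against C1: (-3)p + 10(1−p) = −13p + 10; against C2: 2p + (-5)(1−p) = 7p − 5.
Setting these equal: −13p + 10 = 7p − 5 ⇒ −20p = -15 ⇒ p = 3/4, and the value is (-13)·(3/4) + 10 = 1/4.
For Column: with q = P(C1), equating Top's and Middle's payoffs gives −5q + 2 = 15q − 5 ⇒ q = 7/20.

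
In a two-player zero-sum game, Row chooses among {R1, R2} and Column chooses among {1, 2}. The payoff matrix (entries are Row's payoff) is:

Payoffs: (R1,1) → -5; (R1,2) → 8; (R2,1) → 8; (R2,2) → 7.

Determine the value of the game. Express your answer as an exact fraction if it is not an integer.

Row minima: R1 → -5, R2 → 7; maximin = 7.
Column maxima: 1 → 8, 2 → 8; minimax = 8.
7 ≠ 8, so there is no saddle point; optimal play is mixed.
Let Row play R1 with probability p. Expected payoff against 1: (-5)p + 8(1−p) = −13p + 8; against 2: 8p + 7(1−p) = p + 7.
Setting these equal: −13p + 8 = p + 7 ⇒ −14p = -1 ⇒ p = 1/14, and the value is (-13)·(1/14) + 8 = 99/14.
For Column: with q = P(1), equating R1's and R2's payoffs gives −13q + 8 = q + 7 ⇒ q = 1/14.

99/14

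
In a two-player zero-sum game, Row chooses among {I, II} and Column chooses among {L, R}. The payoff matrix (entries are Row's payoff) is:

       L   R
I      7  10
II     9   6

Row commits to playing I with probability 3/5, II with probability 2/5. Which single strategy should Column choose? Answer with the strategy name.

If Column plays L, Row's expected payoff is (3/5)·7 + (2/5)·9 = 39/5.
If Column plays R, Row's expected payoff is (3/5)·10 + (2/5)·6 = 42/5.
Column minimizes Row's payoff; the smallest is 39/5, so the best response is L.

L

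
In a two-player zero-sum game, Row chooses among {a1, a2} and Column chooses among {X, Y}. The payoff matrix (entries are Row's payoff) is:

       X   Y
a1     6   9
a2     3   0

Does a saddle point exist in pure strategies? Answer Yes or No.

Row minima: a1 → 6, a2 → 0; maximin = 6.
Column maxima: X → 6, Y → 9; minimax = 6.
maximin = minimax = 6, so a saddle point exists.

Yes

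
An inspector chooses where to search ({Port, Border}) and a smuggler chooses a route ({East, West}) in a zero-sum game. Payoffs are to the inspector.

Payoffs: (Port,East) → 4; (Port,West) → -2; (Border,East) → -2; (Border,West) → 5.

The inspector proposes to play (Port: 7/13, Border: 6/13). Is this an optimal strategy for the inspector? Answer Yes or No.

Yes

Against East this mix gives (7/13)·4 + (6/13)·(-2) = 16/13.
Against West this mix gives (7/13)·(-2) + (6/13)·5 = 16/13.
All of the smuggler's active replies (East, West) yield 16/13, and no column does worse for the inspector. The mix makes the smuggler indifferent and guarantees 16/13, so it is optimal.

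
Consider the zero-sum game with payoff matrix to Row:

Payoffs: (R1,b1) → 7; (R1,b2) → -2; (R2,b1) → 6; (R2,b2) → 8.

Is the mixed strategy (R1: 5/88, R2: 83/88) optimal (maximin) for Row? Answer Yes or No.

No

Against b1 this mix gives (5/88)·7 + (83/88)·6 = 533/88.
Against b2 this mix gives (5/88)·(-2) + (83/88)·8 = 327/44.
Column will play b1, holding Row to 533/88. Shifting weight toward the row that does better against b1 would raise this floor (the equalizing mix achieves 68/11 against both b1 and b2), so the proposed strategy is not optimal.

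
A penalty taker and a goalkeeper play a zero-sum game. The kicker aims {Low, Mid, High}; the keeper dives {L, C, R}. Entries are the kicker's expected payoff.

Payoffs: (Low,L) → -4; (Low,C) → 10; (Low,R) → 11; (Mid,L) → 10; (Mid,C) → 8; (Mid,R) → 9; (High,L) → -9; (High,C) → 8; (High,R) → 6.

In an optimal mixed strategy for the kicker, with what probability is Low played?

Row minima: Low → -4, Mid → 8, High → -9; maximin = 8.
Column maxima: L → 10, C → 10, R → 11; minimax = 10.
8 ≠ 10, so there is no saddle point; optimal play is mixed.
High is strictly dominated by Low, so the kicker never plays it.
With High eliminated, R is strictly dominated by C (it gives the kicker strictly more in every remaining row), so the keeper never plays it.
On the remaining 2×2 (Low, Mid vs L, C):
Let the kicker play Low with probability p. Expected payoff against L: (-4)p + 10(1−p) = −14p + 10; against C: 10p + 8(1−p) = 2p + 8.
Setting these equal: −14p + 10 = 2p + 8 ⇒ −16p = -2 ⇒ p = 1/8, and the value is (-14)·(1/8) + 10 = 33/4.
For the keeper: with q = P(L), equating Low's and Mid's payoffs gives −14q + 10 = 2q + 8 ⇒ q = 1/8.

1/8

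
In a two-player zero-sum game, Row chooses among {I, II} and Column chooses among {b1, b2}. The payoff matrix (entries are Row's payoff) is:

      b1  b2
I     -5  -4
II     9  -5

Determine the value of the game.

Row minima: I → -5, II → -5; maximin = -5.
Column maxima: b1 → 9, b2 → -4; minimax = -4.
-5 ≠ -4, so there is no saddle point; optimal play is mixed.
Let Row play I with probability p. Expected payoff against b1: (-5)p + 9(1−p) = −14p + 9; against b2: (-4)p + (-5)(1−p) = p − 5.
Setting these equal: −14p + 9 = p − 5 ⇒ −15p = -14 ⇒ p = 14/15, and the value is (-14)·(14/15) + 9 = -61/15.
For Column: with q = P(b1), equating I's and II's payoffs gives −q − 4 = 14q − 5 ⇒ q = 1/15.

-61/15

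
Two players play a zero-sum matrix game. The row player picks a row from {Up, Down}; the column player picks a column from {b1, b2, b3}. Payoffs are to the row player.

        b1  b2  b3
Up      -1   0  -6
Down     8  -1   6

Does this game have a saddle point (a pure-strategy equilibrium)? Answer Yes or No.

Row minima: Up → -6, Down → -1; maximin = -1.
Column maxima: b1 → 8, b2 → 0, b3 → 6; minimax = 0.
-1 ≠ 0, so no pure-strategy equilibrium exists.

No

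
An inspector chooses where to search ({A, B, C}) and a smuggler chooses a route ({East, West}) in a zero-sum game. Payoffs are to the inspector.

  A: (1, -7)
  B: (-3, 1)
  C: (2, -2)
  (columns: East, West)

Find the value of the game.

-1/2

Row minima: A → -7, B → -3, C → -2; maximin = -2.
Column maxima: East → 2, West → 1; minimax = 1.
-2 ≠ 1, so there is no saddle point; optimal play is mixed.
A is strictly dominated by C, so the inspector never plays it.
On the remaining 2×2 (B, C vs East, West):
Let the inspector play B with probability p. Expected payoff against East: (-3)p + 2(1−p) = −5p + 2; against West: 1p + (-2)(1−p) = 3p − 2.
Setting these equal: −5p + 2 = 3p − 2 ⇒ −8p = -4 ⇒ p = 1/2, and the value is (-5)·(1/2) + 2 = -1/2.
For the smuggler: with q = P(East), equating B's and C's payoffs gives −4q + 1 = 4q − 2 ⇒ q = 3/8.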